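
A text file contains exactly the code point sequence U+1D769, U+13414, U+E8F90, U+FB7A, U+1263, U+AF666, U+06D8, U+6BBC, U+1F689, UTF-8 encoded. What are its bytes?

F0 9D 9D A9 F0 93 90 94 F3 A8 BE 90 EF AD BA E1 89 A3 F2 AF 99 A6 DB 98 E6 AE BC F0 9F 9A 89

U+1D769: 4-byte form → F0 9D 9D A9.
U+13414: 4-byte form → F0 93 90 94.
U+E8F90: 4-byte form → F3 A8 BE 90.
U+FB7A: 3-byte form → EF AD BA.
U+1263: 3-byte form → E1 89 A3.
U+AF666: 4-byte form → F2 AF 99 A6.
U+06D8: 2-byte form → DB 98.
U+6BBC: 3-byte form → E6 AE BC.
U+1F689: 4-byte form → F0 9F 9A 89.
Concatenated (31 bytes): F0 9D 9D A9 F0 93 90 94 F3 A8 BE 90 EF AD BA E1 89 A3 F2 AF 99 A6 DB 98 E6 AE BC F0 9F 9A 89.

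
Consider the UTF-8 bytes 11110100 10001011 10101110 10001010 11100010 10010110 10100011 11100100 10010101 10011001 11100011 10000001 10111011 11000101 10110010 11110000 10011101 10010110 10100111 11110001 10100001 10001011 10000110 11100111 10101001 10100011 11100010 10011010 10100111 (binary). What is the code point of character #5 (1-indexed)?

Offset 0: leading byte 0xF4 = 11110100 → 4-byte char #1 = F4 8B AE 8A.
Offset 4: leading byte 0xE2 = 11100010 → 3-byte char #2 = E2 96 A3.
Offset 7: leading byte 0xE4 = 11100100 → 3-byte char #3 = E4 95 99.
Offset 10: leading byte 0xE3 = 11100011 → 3-byte char #4 = E3 81 BB.
Offset 13: leading byte 0xC5 = 11000101 → 2-byte char #5 = C5 B2.
Leading byte 0xC5 = 11000101 matches 110xxxxx → 2-byte sequence.
Byte 1: 0xC5 = 11000101, payload 00101 (5 bits).
Byte 2: 0xB2 = 10110010 (10xxxxxx ✓), payload 110010.
Concatenate: 00101110010 = 0x172 (11 bits → U+0172).

U+0172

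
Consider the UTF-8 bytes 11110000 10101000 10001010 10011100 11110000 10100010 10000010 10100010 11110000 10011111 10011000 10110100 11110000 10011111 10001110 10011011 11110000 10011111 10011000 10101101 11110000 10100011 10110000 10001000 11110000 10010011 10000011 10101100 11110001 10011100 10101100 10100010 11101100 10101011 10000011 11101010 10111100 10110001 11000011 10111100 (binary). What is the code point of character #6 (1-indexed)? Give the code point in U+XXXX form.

U+23C08

Offset 0: leading byte 0xF0 = 11110000 → 4-byte char #1 = F0 A8 8A 9C.
Offset 4: leading byte 0xF0 = 11110000 → 4-byte char #2 = F0 A2 82 A2.
Offset 8: leading byte 0xF0 = 11110000 → 4-byte char #3 = F0 9F 98 B4.
Offset 12: leading byte 0xF0 = 11110000 → 4-byte char #4 = F0 9F 8E 9B.
Offset 16: leading byte 0xF0 = 11110000 → 4-byte char #5 = F0 9F 98 AD.
Offset 20: leading byte 0xF0 = 11110000 → 4-byte char #6 = F0 A3 B0 88.
Leading byte 0xF0 = 11110000 matches 11110xxx → 4-byte sequence.
Byte 1: 0xF0 = 11110000, payload 000 (3 bits).
Byte 2: 0xA3 = 10100011 (10xxxxxx ✓), payload 100011.
Byte 3: 0xB0 = 10110000 (10xxxxxx ✓), payload 110000.
Byte 4: 0x88 = 10001000 (10xxxxxx ✓), payload 001000.
Concatenate: 000100011110000001000 = 0x23C08 (21 bits → U+23C08).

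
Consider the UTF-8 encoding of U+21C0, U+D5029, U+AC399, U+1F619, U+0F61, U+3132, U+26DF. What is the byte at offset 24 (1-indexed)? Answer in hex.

0x9F

1-indexed offset 24 is 0-indexed offset 23.
U+21C0 → 3-byte form E2 87 80 at offsets 0–2.
U+D5029 → 4-byte form F3 95 80 A9 at offsets 3–6.
U+AC399 → 4-byte form F2 AC 8E 99 at offsets 7–10.
U+1F619 → 4-byte form F0 9F 98 99 at offsets 11–14.
U+0F61 → 3-byte form E0 BD A1 at offsets 15–17.
U+3132 → 3-byte form E3 84 B2 at offsets 18–20.
U+26DF → 3-byte form E2 9B 9F at offsets 21–23.
Offset 23 falls in char 7's range; it's byte 3 of E2 9B 9F = 0x9F.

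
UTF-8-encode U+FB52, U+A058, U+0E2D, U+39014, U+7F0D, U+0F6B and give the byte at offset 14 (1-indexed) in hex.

1-indexed offset 14 is 0-indexed offset 13.
U+FB52 → 3-byte form EF AD 92 at offsets 0–2.
U+A058 → 3-byte form EA 81 98 at offsets 3–5.
U+0E2D → 3-byte form E0 B8 AD at offsets 6–8.
U+39014 → 4-byte form F0 B9 80 94 at offsets 9–12.
U+7F0D → 3-byte form E7 BC 8D at offsets 13–15.
Offset 13 falls in char 5's range; it's byte 1 of E7 BC 8D = 0xE7.

0xE7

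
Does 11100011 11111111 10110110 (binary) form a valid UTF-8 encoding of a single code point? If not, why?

invalid (non-continuation byte where continuation expected)

Leading byte 0xE3 = 11100011 → 3-byte form.
Byte 2 is 0xFF = 11111111, which is not 10xxxxxx — expected a continuation byte.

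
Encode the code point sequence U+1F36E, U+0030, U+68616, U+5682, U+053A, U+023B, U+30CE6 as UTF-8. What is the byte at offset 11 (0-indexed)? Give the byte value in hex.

U+1F36E → 4-byte form F0 9F 8D AE at offsets 0–3.
U+0030 → 1-byte form 30 at offsets 4–4.
U+68616 → 4-byte form F1 A8 98 96 at offsets 5–8.
U+5682 → 3-byte form E5 9A 82 at offsets 9–11.
Offset 11 falls in char 4's range; it's byte 3 of E5 9A 82 = 0x82.

0x82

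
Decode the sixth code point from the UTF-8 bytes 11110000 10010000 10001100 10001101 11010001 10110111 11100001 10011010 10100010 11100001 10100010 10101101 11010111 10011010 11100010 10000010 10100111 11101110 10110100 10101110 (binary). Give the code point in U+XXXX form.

U+20A7

Offset 0: leading byte 0xF0 = 11110000 → 4-byte char #1 = F0 90 8C 8D.
Offset 4: leading byte 0xD1 = 11010001 → 2-byte char #2 = D1 B7.
Offset 6: leading byte 0xE1 = 11100001 → 3-byte char #3 = E1 9A A2.
Offset 9: leading byte 0xE1 = 11100001 → 3-byte char #4 = E1 A2 AD.
Offset 12: leading byte 0xD7 = 11010111 → 2-byte char #5 = D7 9A.
Offset 14: leading byte 0xE2 = 11100010 → 3-byte char #6 = E2 82 A7.
Leading byte 0xE2 = 11100010 matches 1110xxxx → 3-byte sequence.
Byte 1: 0xE2 = 11100010, payload 0010 (4 bits).
Byte 2: 0x82 = 10000010 (10xxxxxx ✓), payload 000010.
Byte 3: 0xA7 = 10100111 (10xxxxxx ✓), payload 100111.
Concatenate: 0010000010100111 = 0x20A7 (16 bits → U+20A7).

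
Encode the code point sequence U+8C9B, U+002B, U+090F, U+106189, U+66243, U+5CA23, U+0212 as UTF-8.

E8 B2 9B 2B E0 A4 8F F4 86 86 89 F1 A6 89 83 F1 9C A8 A3 C8 92

U+8C9B: 3-byte form → E8 B2 9B.
U+002B: 1-byte form → 2B.
U+090F: 3-byte form → E0 A4 8F.
U+106189: 4-byte form → F4 86 86 89.
U+66243: 4-byte form → F1 A6 89 83.
U+5CA23: 4-byte form → F1 9C A8 A3.
U+0212: 2-byte form → C8 92.
Concatenated (21 bytes): E8 B2 9B 2B E0 A4 8F F4 86 86 89 F1 A6 89 83 F1 9C A8 A3 C8 92.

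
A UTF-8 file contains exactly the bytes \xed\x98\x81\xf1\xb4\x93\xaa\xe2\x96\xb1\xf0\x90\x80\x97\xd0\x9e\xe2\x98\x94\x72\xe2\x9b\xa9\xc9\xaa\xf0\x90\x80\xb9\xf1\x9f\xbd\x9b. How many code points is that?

Byte at offset 0: 0xED = 11101101 → 3-byte char (#1). Advance 3.
Byte at offset 3: 0xF1 = 11110001 → 4-byte char (#2). Advance 4.
Byte at offset 7: 0xE2 = 11100010 → 3-byte char (#3). Advance 3.
Byte at offset 10: 0xF0 = 11110000 → 4-byte char (#4). Advance 4.
Byte at offset 14: 0xD0 = 11010000 → 2-byte char (#5). Advance 2.
Byte at offset 16: 0xE2 = 11100010 → 3-byte char (#6). Advance 3.
Byte at offset 19: 0x72 = 01110010 → 1-byte char (#7). Advance 1.
Byte at offset 20: 0xE2 = 11100010 → 3-byte char (#8). Advance 3.
Byte at offset 23: 0xC9 = 11001001 → 2-byte char (#9). Advance 2.
Byte at offset 25: 0xF0 = 11110000 → 4-byte char (#10). Advance 4.
Byte at offset 29: 0xF1 = 11110001 → 4-byte char (#11). Advance 4.
Reached end at offset 33 after 11 code points.

11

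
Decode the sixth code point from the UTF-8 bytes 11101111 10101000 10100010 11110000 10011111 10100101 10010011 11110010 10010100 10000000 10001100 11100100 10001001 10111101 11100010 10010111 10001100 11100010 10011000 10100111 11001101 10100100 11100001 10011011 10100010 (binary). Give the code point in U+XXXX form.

U+2627

Offset 0: leading byte 0xEF = 11101111 → 3-byte char #1 = EF A8 A2.
Offset 3: leading byte 0xF0 = 11110000 → 4-byte char #2 = F0 9F A5 93.
Offset 7: leading byte 0xF2 = 11110010 → 4-byte char #3 = F2 94 80 8C.
Offset 11: leading byte 0xE4 = 11100100 → 3-byte char #4 = E4 89 BD.
Offset 14: leading byte 0xE2 = 11100010 → 3-byte char #5 = E2 97 8C.
Offset 17: leading byte 0xE2 = 11100010 → 3-byte char #6 = E2 98 A7.
Leading byte 0xE2 = 11100010 matches 1110xxxx → 3-byte sequence.
Byte 1: 0xE2 = 11100010, payload 0010 (4 bits).
Byte 2: 0x98 = 10011000 (10xxxxxx ✓), payload 011000.
Byte 3: 0xA7 = 10100111 (10xxxxxx ✓), payload 100111.
Concatenate: 0010011000100111 = 0x2627 (16 bits → U+2627).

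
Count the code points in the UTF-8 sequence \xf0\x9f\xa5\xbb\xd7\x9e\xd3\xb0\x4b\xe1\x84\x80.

Byte at offset 0: 0xF0 = 11110000 → 4-byte char (#1). Advance 4.
Byte at offset 4: 0xD7 = 11010111 → 2-byte char (#2). Advance 2.
Byte at offset 6: 0xD3 = 11010011 → 2-byte char (#3). Advance 2.
Byte at offset 8: 0x4B = 01001011 → 1-byte char (#4). Advance 1.
Byte at offset 9: 0xE1 = 11100001 → 3-byte char (#5). Advance 3.
Reached end at offset 12 after 5 code points.

5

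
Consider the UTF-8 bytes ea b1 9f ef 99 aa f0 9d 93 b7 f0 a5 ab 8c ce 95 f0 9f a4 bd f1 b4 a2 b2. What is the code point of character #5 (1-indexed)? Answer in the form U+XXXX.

U+0395

Offset 0: leading byte 0xEA = 11101010 → 3-byte char #1 = EA B1 9F.
Offset 3: leading byte 0xEF = 11101111 → 3-byte char #2 = EF 99 AA.
Offset 6: leading byte 0xF0 = 11110000 → 4-byte char #3 = F0 9D 93 B7.
Offset 10: leading byte 0xF0 = 11110000 → 4-byte char #4 = F0 A5 AB 8C.
Offset 14: leading byte 0xCE = 11001110 → 2-byte char #5 = CE 95.
Leading byte 0xCE = 11001110 matches 110xxxxx → 2-byte sequence.
Byte 1: 0xCE = 11001110, payload 01110 (5 bits).
Byte 2: 0x95 = 10010101 (10xxxxxx ✓), payload 010101.
Concatenate: 01110010101 = 0x395 (11 bits → U+0395).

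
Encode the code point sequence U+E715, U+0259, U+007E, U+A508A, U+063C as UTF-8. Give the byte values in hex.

EE 9C 95 C9 99 7E F2 A5 82 8A D8 BC

U+E715: 3-byte form → EE 9C 95.
U+0259: 2-byte form → C9 99.
U+007E: 1-byte form → 7E.
U+A508A: 4-byte form → F2 A5 82 8A.
U+063C: 2-byte form → D8 BC.
Concatenated (12 bytes): EE 9C 95 C9 99 7E F2 A5 82 8A D8 BC.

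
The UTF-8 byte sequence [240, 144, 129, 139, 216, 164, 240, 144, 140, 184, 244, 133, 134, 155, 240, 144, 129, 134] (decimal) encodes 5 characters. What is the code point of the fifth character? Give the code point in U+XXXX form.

Offset 0: leading byte 0xF0 = 11110000 → 4-byte char #1 = F0 90 81 8B.
Offset 4: leading byte 0xD8 = 11011000 → 2-byte char #2 = D8 A4.
Offset 6: leading byte 0xF0 = 11110000 → 4-byte char #3 = F0 90 8C B8.
Offset 10: leading byte 0xF4 = 11110100 → 4-byte char #4 = F4 85 86 9B.
Offset 14: leading byte 0xF0 = 11110000 → 4-byte char #5 = F0 90 81 86.
Leading byte 0xF0 = 11110000 matches 11110xxx → 4-byte sequence.
Byte 1: 0xF0 = 11110000, payload 000 (3 bits).
Byte 2: 0x90 = 10010000 (10xxxxxx ✓), payload 010000.
Byte 3: 0x81 = 10000001 (10xxxxxx ✓), payload 000001.
Byte 4: 0x86 = 10000110 (10xxxxxx ✓), payload 000110.
Concatenate: 000010000000001000110 = 0x10046 (21 bits → U+10046).

U+10046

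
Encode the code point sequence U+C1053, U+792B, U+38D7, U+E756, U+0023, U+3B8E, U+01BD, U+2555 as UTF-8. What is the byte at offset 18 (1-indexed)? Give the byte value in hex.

0xC6

1-indexed offset 18 is 0-indexed offset 17.
U+C1053 → 4-byte form F3 81 81 93 at offsets 0–3.
U+792B → 3-byte form E7 A4 AB at offsets 4–6.
U+38D7 → 3-byte form E3 A3 97 at offsets 7–9.
U+E756 → 3-byte form EE 9D 96 at offsets 10–12.
U+0023 → 1-byte form 23 at offsets 13–13.
U+3B8E → 3-byte form E3 AE 8E at offsets 14–16.
U+01BD → 2-byte form C6 BD at offsets 17–18.
Offset 17 falls in char 7's range; it's byte 1 of C6 BD = 0xC6.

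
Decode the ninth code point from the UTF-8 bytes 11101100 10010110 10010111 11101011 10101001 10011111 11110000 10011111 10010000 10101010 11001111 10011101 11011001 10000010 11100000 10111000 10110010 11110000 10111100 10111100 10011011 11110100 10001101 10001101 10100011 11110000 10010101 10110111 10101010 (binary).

U+15DEA

Offset 0: leading byte 0xEC = 11101100 → 3-byte char #1 = EC 96 97.
Offset 3: leading byte 0xEB = 11101011 → 3-byte char #2 = EB A9 9F.
Offset 6: leading byte 0xF0 = 11110000 → 4-byte char #3 = F0 9F 90 AA.
Offset 10: leading byte 0xCF = 11001111 → 2-byte char #4 = CF 9D.
Offset 12: leading byte 0xD9 = 11011001 → 2-byte char #5 = D9 82.
Offset 14: leading byte 0xE0 = 11100000 → 3-byte char #6 = E0 B8 B2.
Offset 17: leading byte 0xF0 = 11110000 → 4-byte char #7 = F0 BC BC 9B.
Offset 21: leading byte 0xF4 = 11110100 → 4-byte char #8 = F4 8D 8D A3.
Offset 25: leading byte 0xF0 = 11110000 → 4-byte char #9 = F0 95 B7 AA.
Leading byte 0xF0 = 11110000 matches 11110xxx → 4-byte sequence.
Byte 1: 0xF0 = 11110000, payload 000 (3 bits).
Byte 2: 0x95 = 10010101 (10xxxxxx ✓), payload 010101.
Byte 3: 0xB7 = 10110111 (10xxxxxx ✓), payload 110111.
Byte 4: 0xAA = 10101010 (10xxxxxx ✓), payload 101010.
Concatenate: 000010101110111101010 = 0x15DEA (21 bits → U+15DEA).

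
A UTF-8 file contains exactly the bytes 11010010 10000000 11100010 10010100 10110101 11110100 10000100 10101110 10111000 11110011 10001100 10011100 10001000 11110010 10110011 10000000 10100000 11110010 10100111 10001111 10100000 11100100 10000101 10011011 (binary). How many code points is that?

7

Byte at offset 0: 0xD2 = 11010010 → 2-byte char (#1). Advance 2.
Byte at offset 2: 0xE2 = 11100010 → 3-byte char (#2). Advance 3.
Byte at offset 5: 0xF4 = 11110100 → 4-byte char (#3). Advance 4.
Byte at offset 9: 0xF3 = 11110011 → 4-byte char (#4). Advance 4.
Byte at offset 13: 0xF2 = 11110010 → 4-byte char (#5). Advance 4.
Byte at offset 17: 0xF2 = 11110010 → 4-byte char (#6). Advance 4.
Byte at offset 21: 0xE4 = 11100100 → 3-byte char (#7). Advance 3.
Reached end at offset 24 after 7 code points.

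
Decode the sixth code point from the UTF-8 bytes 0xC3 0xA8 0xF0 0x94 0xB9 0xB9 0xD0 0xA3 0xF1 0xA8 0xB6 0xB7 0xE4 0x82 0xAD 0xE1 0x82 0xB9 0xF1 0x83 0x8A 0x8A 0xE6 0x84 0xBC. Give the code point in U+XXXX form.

U+10B9

Offset 0: leading byte 0xC3 = 11000011 → 2-byte char #1 = C3 A8.
Offset 2: leading byte 0xF0 = 11110000 → 4-byte char #2 = F0 94 B9 B9.
Offset 6: leading byte 0xD0 = 11010000 → 2-byte char #3 = D0 A3.
Offset 8: leading byte 0xF1 = 11110001 → 4-byte char #4 = F1 A8 B6 B7.
Offset 12: leading byte 0xE4 = 11100100 → 3-byte char #5 = E4 82 AD.
Offset 15: leading byte 0xE1 = 11100001 → 3-byte char #6 = E1 82 B9.
Leading byte 0xE1 = 11100001 matches 1110xxxx → 3-byte sequence.
Byte 1: 0xE1 = 11100001, payload 0001 (4 bits).
Byte 2: 0x82 = 10000010 (10xxxxxx ✓), payload 000010.
Byte 3: 0xB9 = 10111001 (10xxxxxx ✓), payload 111001.
Concatenate: 0001000010111001 = 0x10B9 (16 bits → U+10B9).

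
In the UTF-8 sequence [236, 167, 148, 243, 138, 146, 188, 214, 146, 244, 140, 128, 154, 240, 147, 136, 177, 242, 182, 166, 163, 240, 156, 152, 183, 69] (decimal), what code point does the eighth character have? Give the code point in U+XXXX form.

U+0045

Offset 0: leading byte 0xEC = 11101100 → 3-byte char #1 = EC A7 94.
Offset 3: leading byte 0xF3 = 11110011 → 4-byte char #2 = F3 8A 92 BC.
Offset 7: leading byte 0xD6 = 11010110 → 2-byte char #3 = D6 92.
Offset 9: leading byte 0xF4 = 11110100 → 4-byte char #4 = F4 8C 80 9A.
Offset 13: leading byte 0xF0 = 11110000 → 4-byte char #5 = F0 93 88 B1.
Offset 17: leading byte 0xF2 = 11110010 → 4-byte char #6 = F2 B6 A6 A3.
Offset 21: leading byte 0xF0 = 11110000 → 4-byte char #7 = F0 9C 98 B7.
Offset 25: leading byte 0x45 = 01000101 → 1-byte char #8 = 45.
Leading byte 0x45 = 01000101 matches 0xxxxxxx → 1-byte sequence.
Byte 1: 0x45 = 01000101, payload 1000101 (7 bits).
Concatenate: 1000101 = 0x45 (7 bits → U+0045).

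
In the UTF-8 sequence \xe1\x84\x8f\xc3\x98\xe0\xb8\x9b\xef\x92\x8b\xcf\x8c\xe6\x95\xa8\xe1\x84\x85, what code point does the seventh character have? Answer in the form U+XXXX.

Offset 0: leading byte 0xE1 = 11100001 → 3-byte char #1 = E1 84 8F.
Offset 3: leading byte 0xC3 = 11000011 → 2-byte char #2 = C3 98.
Offset 5: leading byte 0xE0 = 11100000 → 3-byte char #3 = E0 B8 9B.
Offset 8: leading byte 0xEF = 11101111 → 3-byte char #4 = EF 92 8B.
Offset 11: leading byte 0xCF = 11001111 → 2-byte char #5 = CF 8C.
Offset 13: leading byte 0xE6 = 11100110 → 3-byte char #6 = E6 95 A8.
Offset 16: leading byte 0xE1 = 11100001 → 3-byte char #7 = E1 84 85.
Leading byte 0xE1 = 11100001 matches 1110xxxx → 3-byte sequence.
Byte 1: 0xE1 = 11100001, payload 0001 (4 bits).
Byte 2: 0x84 = 10000100 (10xxxxxx ✓), payload 000100.
Byte 3: 0x85 = 10000101 (10xxxxxx ✓), payload 000101.
Concatenate: 0001000100000101 = 0x1105 (16 bits → U+1105).

U+1105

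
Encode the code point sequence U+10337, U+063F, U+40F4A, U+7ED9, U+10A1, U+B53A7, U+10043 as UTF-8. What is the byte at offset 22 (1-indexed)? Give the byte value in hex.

0x90

1-indexed offset 22 is 0-indexed offset 21.
U+10337 → 4-byte form F0 90 8C B7 at offsets 0–3.
U+063F → 2-byte form D8 BF at offsets 4–5.
U+40F4A → 4-byte form F1 80 BD 8A at offsets 6–9.
U+7ED9 → 3-byte form E7 BB 99 at offsets 10–12.
U+10A1 → 3-byte form E1 82 A1 at offsets 13–15.
U+B53A7 → 4-byte form F2 B5 8E A7 at offsets 16–19.
U+10043 → 4-byte form F0 90 81 83 at offsets 20–23.
Offset 21 falls in char 7's range; it's byte 2 of F0 90 81 83 = 0x90.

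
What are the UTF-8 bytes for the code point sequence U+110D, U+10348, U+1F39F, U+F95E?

E1 84 8D F0 90 8D 88 F0 9F 8E 9F EF A5 9E

U+110D: 3-byte form → E1 84 8D.
U+10348: 4-byte form → F0 90 8D 88.
U+1F39F: 4-byte form → F0 9F 8E 9F.
U+F95E: 3-byte form → EF A5 9E.
Concatenated (14 bytes): E1 84 8D F0 90 8D 88 F0 9F 8E 9F EF A5 9E.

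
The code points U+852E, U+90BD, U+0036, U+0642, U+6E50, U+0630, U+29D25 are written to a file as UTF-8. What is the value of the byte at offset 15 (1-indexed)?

1-indexed offset 15 is 0-indexed offset 14.
U+852E → 3-byte form E8 94 AE at offsets 0–2.
U+90BD → 3-byte form E9 82 BD at offsets 3–5.
U+0036 → 1-byte form 36 at offsets 6–6.
U+0642 → 2-byte form D9 82 at offsets 7–8.
U+6E50 → 3-byte form E6 B9 90 at offsets 9–11.
U+0630 → 2-byte form D8 B0 at offsets 12–13.
U+29D25 → 4-byte form F0 A9 B4 A5 at offsets 14–17.
Offset 14 falls in char 7's range; it's byte 1 of F0 A9 B4 A5 = 0xF0.

0xF0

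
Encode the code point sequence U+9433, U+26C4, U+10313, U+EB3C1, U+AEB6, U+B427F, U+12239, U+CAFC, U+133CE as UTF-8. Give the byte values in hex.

U+9433: 3-byte form → E9 90 B3.
U+26C4: 3-byte form → E2 9B 84.
U+10313: 4-byte form → F0 90 8C 93.
U+EB3C1: 4-byte form → F3 AB 8F 81.
U+AEB6: 3-byte form → EA BA B6.
U+B427F: 4-byte form → F2 B4 89 BF.
U+12239: 4-byte form → F0 92 88 B9.
U+CAFC: 3-byte form → EC AB BC.
U+133CE: 4-byte form → F0 93 8F 8E.
Concatenated (32 bytes): E9 90 B3 E2 9B 84 F0 90 8C 93 F3 AB 8F 81 EA BA B6 F2 B4 89 BF F0 92 88 B9 EC AB BC F0 93 8F 8E.

E9 90 B3 E2 9B 84 F0 90 8C 93 F3 AB 8F 81 EA BA B6 F2 B4 89 BF F0 92 88 B9 EC AB BC F0 93 8F 8E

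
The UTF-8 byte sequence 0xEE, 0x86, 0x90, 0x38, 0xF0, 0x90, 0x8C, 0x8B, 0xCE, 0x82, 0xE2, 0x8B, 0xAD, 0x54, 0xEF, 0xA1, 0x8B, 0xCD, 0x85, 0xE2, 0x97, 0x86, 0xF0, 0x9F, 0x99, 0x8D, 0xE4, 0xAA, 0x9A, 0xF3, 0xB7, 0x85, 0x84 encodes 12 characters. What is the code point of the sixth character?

Offset 0: leading byte 0xEE = 11101110 → 3-byte char #1 = EE 86 90.
Offset 3: leading byte 0x38 = 00111000 → 1-byte char #2 = 38.
Offset 4: leading byte 0xF0 = 11110000 → 4-byte char #3 = F0 90 8C 8B.
Offset 8: leading byte 0xCE = 11001110 → 2-byte char #4 = CE 82.
Offset 10: leading byte 0xE2 = 11100010 → 3-byte char #5 = E2 8B AD.
Offset 13: leading byte 0x54 = 01010100 → 1-byte char #6 = 54.
Leading byte 0x54 = 01010100 matches 0xxxxxxx → 1-byte sequence.
Byte 1: 0x54 = 01010100, payload 1010100 (7 bits).
Concatenate: 1010100 = 0x54 (7 bits → U+0054).

U+0054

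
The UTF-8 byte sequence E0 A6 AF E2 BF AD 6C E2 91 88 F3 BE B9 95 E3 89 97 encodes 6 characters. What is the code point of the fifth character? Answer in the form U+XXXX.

Offset 0: leading byte 0xE0 = 11100000 → 3-byte char #1 = E0 A6 AF.
Offset 3: leading byte 0xE2 = 11100010 → 3-byte char #2 = E2 BF AD.
Offset 6: leading byte 0x6C = 01101100 → 1-byte char #3 = 6C.
Offset 7: leading byte 0xE2 = 11100010 → 3-byte char #4 = E2 91 88.
Offset 10: leading byte 0xF3 = 11110011 → 4-byte char #5 = F3 BE B9 95.
Leading byte 0xF3 = 11110011 matches 11110xxx → 4-byte sequence.
Byte 1: 0xF3 = 11110011, payload 011 (3 bits).
Byte 2: 0xBE = 10111110 (10xxxxxx ✓), payload 111110.
Byte 3: 0xB9 = 10111001 (10xxxxxx ✓), payload 111001.
Byte 4: 0x95 = 10010101 (10xxxxxx ✓), payload 010101.
Concatenate: 011111110111001010101 = 0xFEE55 (21 bits → U+FEE55).

U+FEE55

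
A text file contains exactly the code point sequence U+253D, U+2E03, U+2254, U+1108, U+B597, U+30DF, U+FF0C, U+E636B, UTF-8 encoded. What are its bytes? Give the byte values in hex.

U+253D: 3-byte form → E2 94 BD.
U+2E03: 3-byte form → E2 B8 83.
U+2254: 3-byte form → E2 89 94.
U+1108: 3-byte form → E1 84 88.
U+B597: 3-byte form → EB 96 97.
U+30DF: 3-byte form → E3 83 9F.
U+FF0C: 3-byte form → EF BC 8C.
U+E636B: 4-byte form → F3 A6 8D AB.
Concatenated (25 bytes): E2 94 BD E2 B8 83 E2 89 94 E1 84 88 EB 96 97 E3 83 9F EF BC 8C F3 A6 8D AB.

E2 94 BD E2 B8 83 E2 89 94 E1 84 88 EB 96 97 E3 83 9F EF BC 8C F3 A6 8D AB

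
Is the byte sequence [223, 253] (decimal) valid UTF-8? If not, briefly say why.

invalid (non-continuation byte where continuation expected)

Leading byte 0xDF = 11011111 → 2-byte form.
Byte 2 is 0xFD = 11111101, which is not 10xxxxxx — expected a continuation byte.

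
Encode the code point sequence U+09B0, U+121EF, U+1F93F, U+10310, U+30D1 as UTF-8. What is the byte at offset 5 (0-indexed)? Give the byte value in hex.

0x87

U+09B0 → 3-byte form E0 A6 B0 at offsets 0–2.
U+121EF → 4-byte form F0 92 87 AF at offsets 3–6.
Offset 5 falls in char 2's range; it's byte 3 of F0 92 87 AF = 0x87.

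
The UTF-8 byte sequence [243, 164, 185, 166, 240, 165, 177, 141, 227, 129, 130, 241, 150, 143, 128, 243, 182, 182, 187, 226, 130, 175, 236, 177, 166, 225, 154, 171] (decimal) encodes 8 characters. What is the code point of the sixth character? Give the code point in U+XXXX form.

Offset 0: leading byte 0xF3 = 11110011 → 4-byte char #1 = F3 A4 B9 A6.
Offset 4: leading byte 0xF0 = 11110000 → 4-byte char #2 = F0 A5 B1 8D.
Offset 8: leading byte 0xE3 = 11100011 → 3-byte char #3 = E3 81 82.
Offset 11: leading byte 0xF1 = 11110001 → 4-byte char #4 = F1 96 8F 80.
Offset 15: leading byte 0xF3 = 11110011 → 4-byte char #5 = F3 B6 B6 BB.
Offset 19: leading byte 0xE2 = 11100010 → 3-byte char #6 = E2 82 AF.
Leading byte 0xE2 = 11100010 matches 1110xxxx → 3-byte sequence.
Byte 1: 0xE2 = 11100010, payload 0010 (4 bits).
Byte 2: 0x82 = 10000010 (10xxxxxx ✓), payload 000010.
Byte 3: 0xAF = 10101111 (10xxxxxx ✓), payload 101111.
Concatenate: 0010000010101111 = 0x20AF (16 bits → U+20AF).

U+20AF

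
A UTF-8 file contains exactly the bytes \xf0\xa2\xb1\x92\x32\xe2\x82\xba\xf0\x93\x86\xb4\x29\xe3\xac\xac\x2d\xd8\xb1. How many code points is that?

8

Byte at offset 0: 0xF0 = 11110000 → 4-byte char (#1). Advance 4.
Byte at offset 4: 0x32 = 00110010 → 1-byte char (#2). Advance 1.
Byte at offset 5: 0xE2 = 11100010 → 3-byte char (#3). Advance 3.
Byte at offset 8: 0xF0 = 11110000 → 4-byte char (#4). Advance 4.
Byte at offset 12: 0x29 = 00101001 → 1-byte char (#5). Advance 1.
Byte at offset 13: 0xE3 = 11100011 → 3-byte char (#6). Advance 3.
Byte at offset 16: 0x2D = 00101101 → 1-byte char (#7). Advance 1.
Byte at offset 17: 0xD8 = 11011000 → 2-byte char (#8). Advance 2.
Reached end at offset 19 after 8 code points.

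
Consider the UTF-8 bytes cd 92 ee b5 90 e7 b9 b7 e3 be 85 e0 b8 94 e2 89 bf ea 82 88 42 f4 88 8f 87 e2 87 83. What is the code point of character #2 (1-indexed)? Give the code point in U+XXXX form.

Offset 0: leading byte 0xCD = 11001101 → 2-byte char #1 = CD 92.
Offset 2: leading byte 0xEE = 11101110 → 3-byte char #2 = EE B5 90.
Leading byte 0xEE = 11101110 matches 1110xxxx → 3-byte sequence.
Byte 1: 0xEE = 11101110, payload 1110 (4 bits).
Byte 2: 0xB5 = 10110101 (10xxxxxx ✓), payload 110101.
Byte 3: 0x90 = 10010000 (10xxxxxx ✓), payload 010000.
Concatenate: 1110110101010000 = 0xED50 (16 bits → U+ED50).

U+ED50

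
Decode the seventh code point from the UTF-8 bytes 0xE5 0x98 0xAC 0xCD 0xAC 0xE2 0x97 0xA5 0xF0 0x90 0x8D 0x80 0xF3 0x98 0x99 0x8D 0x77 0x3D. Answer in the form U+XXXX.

Offset 0: leading byte 0xE5 = 11100101 → 3-byte char #1 = E5 98 AC.
Offset 3: leading byte 0xCD = 11001101 → 2-byte char #2 = CD AC.
Offset 5: leading byte 0xE2 = 11100010 → 3-byte char #3 = E2 97 A5.
Offset 8: leading byte 0xF0 = 11110000 → 4-byte char #4 = F0 90 8D 80.
Offset 12: leading byte 0xF3 = 11110011 → 4-byte char #5 = F3 98 99 8D.
Offset 16: leading byte 0x77 = 01110111 → 1-byte char #6 = 77.
Offset 17: leading byte 0x3D = 00111101 → 1-byte char #7 = 3D.
Leading byte 0x3D = 00111101 matches 0xxxxxxx → 1-byte sequence.
Byte 1: 0x3D = 00111101, payload 0111101 (7 bits).
Concatenate: 0111101 = 0x3D (7 bits → U+003D).

U+003D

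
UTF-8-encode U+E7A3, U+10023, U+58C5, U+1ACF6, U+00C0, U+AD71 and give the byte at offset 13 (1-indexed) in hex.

0xB3

1-indexed offset 13 is 0-indexed offset 12.
U+E7A3 → 3-byte form EE 9E A3 at offsets 0–2.
U+10023 → 4-byte form F0 90 80 A3 at offsets 3–6.
U+58C5 → 3-byte form E5 A3 85 at offsets 7–9.
U+1ACF6 → 4-byte form F0 9A B3 B6 at offsets 10–13.
Offset 12 falls in char 4's range; it's byte 3 of F0 9A B3 B6 = 0xB3.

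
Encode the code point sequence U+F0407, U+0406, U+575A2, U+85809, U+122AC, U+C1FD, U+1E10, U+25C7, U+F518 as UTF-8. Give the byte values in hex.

F3 B0 90 87 D0 86 F1 97 96 A2 F2 85 A0 89 F0 92 8A AC EC 87 BD E1 B8 90 E2 97 87 EF 94 98

U+F0407: 4-byte form → F3 B0 90 87.
U+0406: 2-byte form → D0 86.
U+575A2: 4-byte form → F1 97 96 A2.
U+85809: 4-byte form → F2 85 A0 89.
U+122AC: 4-byte form → F0 92 8A AC.
U+C1FD: 3-byte form → EC 87 BD.
U+1E10: 3-byte form → E1 B8 90.
U+25C7: 3-byte form → E2 97 87.
U+F518: 3-byte form → EF 94 98.
Concatenated (30 bytes): F3 B0 90 87 D0 86 F1 97 96 A2 F2 85 A0 89 F0 92 8A AC EC 87 BD E1 B8 90 E2 97 87 EF 94 98.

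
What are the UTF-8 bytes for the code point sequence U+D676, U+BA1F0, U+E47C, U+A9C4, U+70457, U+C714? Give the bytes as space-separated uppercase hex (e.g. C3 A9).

ED 99 B6 F2 BA 87 B0 EE 91 BC EA A7 84 F1 B0 91 97 EC 9C 94

U+D676: 3-byte form → ED 99 B6.
U+BA1F0: 4-byte form → F2 BA 87 B0.
U+E47C: 3-byte form → EE 91 BC.
U+A9C4: 3-byte form → EA A7 84.
U+70457: 4-byte form → F1 B0 91 97.
U+C714: 3-byte form → EC 9C 94.
Concatenated (20 bytes): ED 99 B6 F2 BA 87 B0 EE 91 BC EA A7 84 F1 B0 91 97 EC 9C 94.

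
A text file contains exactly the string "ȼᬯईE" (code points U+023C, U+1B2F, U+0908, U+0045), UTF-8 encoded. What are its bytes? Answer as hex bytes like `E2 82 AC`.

U+023C: 2-byte form → C8 BC.
U+1B2F: 3-byte form → E1 AC AF.
U+0908: 3-byte form → E0 A4 88.
U+0045: 1-byte form → 45.
Concatenated (9 bytes): C8 BC E1 AC AF E0 A4 88 45.

C8 BC E1 AC AF E0 A4 88 45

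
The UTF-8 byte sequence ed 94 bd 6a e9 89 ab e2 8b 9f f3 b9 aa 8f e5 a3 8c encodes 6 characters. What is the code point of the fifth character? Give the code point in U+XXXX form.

U+F9A8F

Offset 0: leading byte 0xED = 11101101 → 3-byte char #1 = ED 94 BD.
Offset 3: leading byte 0x6A = 01101010 → 1-byte char #2 = 6A.
Offset 4: leading byte 0xE9 = 11101001 → 3-byte char #3 = E9 89 AB.
Offset 7: leading byte 0xE2 = 11100010 → 3-byte char #4 = E2 8B 9F.
Offset 10: leading byte 0xF3 = 11110011 → 4-byte char #5 = F3 B9 AA 8F.
Leading byte 0xF3 = 11110011 matches 11110xxx → 4-byte sequence.
Byte 1: 0xF3 = 11110011, payload 011 (3 bits).
Byte 2: 0xB9 = 10111001 (10xxxxxx ✓), payload 111001.
Byte 3: 0xAA = 10101010 (10xxxxxx ✓), payload 101010.
Byte 4: 0x8F = 10001111 (10xxxxxx ✓), payload 001111.
Concatenate: 011111001101010001111 = 0xF9A8F (21 bits → U+F9A8F).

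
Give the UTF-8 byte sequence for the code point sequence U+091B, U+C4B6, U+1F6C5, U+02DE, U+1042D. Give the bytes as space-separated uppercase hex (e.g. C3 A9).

E0 A4 9B EC 92 B6 F0 9F 9B 85 CB 9E F0 90 90 AD

U+091B: 3-byte form → E0 A4 9B.
U+C4B6: 3-byte form → EC 92 B6.
U+1F6C5: 4-byte form → F0 9F 9B 85.
U+02DE: 2-byte form → CB 9E.
U+1042D: 4-byte form → F0 90 90 AD.
Concatenated (16 bytes): E0 A4 9B EC 92 B6 F0 9F 9B 85 CB 9E F0 90 90 AD.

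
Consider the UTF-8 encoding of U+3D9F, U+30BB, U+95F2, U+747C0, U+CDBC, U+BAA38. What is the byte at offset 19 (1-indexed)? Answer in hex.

1-indexed offset 19 is 0-indexed offset 18.
U+3D9F → 3-byte form E3 B6 9F at offsets 0–2.
U+30BB → 3-byte form E3 82 BB at offsets 3–5.
U+95F2 → 3-byte form E9 97 B2 at offsets 6–8.
U+747C0 → 4-byte form F1 B4 9F 80 at offsets 9–12.
U+CDBC → 3-byte form EC B6 BC at offsets 13–15.
U+BAA38 → 4-byte form F2 BA A8 B8 at offsets 16–19.
Offset 18 falls in char 6's range; it's byte 3 of F2 BA A8 B8 = 0xA8.

0xA8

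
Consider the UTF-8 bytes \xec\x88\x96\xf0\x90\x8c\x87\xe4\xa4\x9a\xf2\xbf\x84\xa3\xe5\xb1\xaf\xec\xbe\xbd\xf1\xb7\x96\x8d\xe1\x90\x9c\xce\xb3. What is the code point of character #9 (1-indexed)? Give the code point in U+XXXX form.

Offset 0: leading byte 0xEC = 11101100 → 3-byte char #1 = EC 88 96.
Offset 3: leading byte 0xF0 = 11110000 → 4-byte char #2 = F0 90 8C 87.
Offset 7: leading byte 0xE4 = 11100100 → 3-byte char #3 = E4 A4 9A.
Offset 10: leading byte 0xF2 = 11110010 → 4-byte char #4 = F2 BF 84 A3.
Offset 14: leading byte 0xE5 = 11100101 → 3-byte char #5 = E5 B1 AF.
Offset 17: leading byte 0xEC = 11101100 → 3-byte char #6 = EC BE BD.
Offset 20: leading byte 0xF1 = 11110001 → 4-byte char #7 = F1 B7 96 8D.
Offset 24: leading byte 0xE1 = 11100001 → 3-byte char #8 = E1 90 9C.
Offset 27: leading byte 0xCE = 11001110 → 2-byte char #9 = CE B3.
Leading byte 0xCE = 11001110 matches 110xxxxx → 2-byte sequence.
Byte 1: 0xCE = 11001110, payload 01110 (5 bits).
Byte 2: 0xB3 = 10110011 (10xxxxxx ✓), payload 110011.
Concatenate: 01110110011 = 0x3B3 (11 bits → U+03B3).

U+03B3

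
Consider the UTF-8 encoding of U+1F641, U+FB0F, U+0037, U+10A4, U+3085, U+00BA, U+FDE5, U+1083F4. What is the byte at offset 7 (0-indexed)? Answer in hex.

0x37

U+1F641 → 4-byte form F0 9F 99 81 at offsets 0–3.
U+FB0F → 3-byte form EF AC 8F at offsets 4–6.
U+0037 → 1-byte form 37 at offsets 7–7.
Offset 7 falls in char 3's range; it's byte 1 of 37 = 0x37.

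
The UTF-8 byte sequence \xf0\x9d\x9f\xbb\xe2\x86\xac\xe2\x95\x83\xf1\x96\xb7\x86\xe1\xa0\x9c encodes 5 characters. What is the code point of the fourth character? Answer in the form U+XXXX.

Offset 0: leading byte 0xF0 = 11110000 → 4-byte char #1 = F0 9D 9F BB.
Offset 4: leading byte 0xE2 = 11100010 → 3-byte char #2 = E2 86 AC.
Offset 7: leading byte 0xE2 = 11100010 → 3-byte char #3 = E2 95 83.
Offset 10: leading byte 0xF1 = 11110001 → 4-byte char #4 = F1 96 B7 86.
Leading byte 0xF1 = 11110001 matches 11110xxx → 4-byte sequence.
Byte 1: 0xF1 = 11110001, payload 001 (3 bits).
Byte 2: 0x96 = 10010110 (10xxxxxx ✓), payload 010110.
Byte 3: 0xB7 = 10110111 (10xxxxxx ✓), payload 110111.
Byte 4: 0x86 = 10000110 (10xxxxxx ✓), payload 000110.
Concatenate: 001010110110111000110 = 0x56DC6 (21 bits → U+56DC6).

U+56DC6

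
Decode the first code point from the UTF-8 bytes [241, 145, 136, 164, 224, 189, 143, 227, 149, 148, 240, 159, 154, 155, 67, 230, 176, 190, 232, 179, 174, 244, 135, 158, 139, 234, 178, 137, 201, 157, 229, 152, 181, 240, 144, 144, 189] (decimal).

Offset 0: leading byte 0xF1 = 11110001 → 4-byte char #1 = F1 91 88 A4.
Leading byte 0xF1 = 11110001 matches 11110xxx → 4-byte sequence.
Byte 1: 0xF1 = 11110001, payload 001 (3 bits).
Byte 2: 0x91 = 10010001 (10xxxxxx ✓), payload 010001.
Byte 3: 0x88 = 10001000 (10xxxxxx ✓), payload 001000.
Byte 4: 0xA4 = 10100100 (10xxxxxx ✓), payload 100100.
Concatenate: 001010001001000100100 = 0x51224 (21 bits → U+51224).

U+51224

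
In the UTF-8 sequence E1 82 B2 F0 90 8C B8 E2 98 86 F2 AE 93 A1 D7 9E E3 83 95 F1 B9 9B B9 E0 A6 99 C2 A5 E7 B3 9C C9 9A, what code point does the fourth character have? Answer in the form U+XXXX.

U+AE4E1

Offset 0: leading byte 0xE1 = 11100001 → 3-byte char #1 = E1 82 B2.
Offset 3: leading byte 0xF0 = 11110000 → 4-byte char #2 = F0 90 8C B8.
Offset 7: leading byte 0xE2 = 11100010 → 3-byte char #3 = E2 98 86.
Offset 10: leading byte 0xF2 = 11110010 → 4-byte char #4 = F2 AE 93 A1.
Leading byte 0xF2 = 11110010 matches 11110xxx → 4-byte sequence.
Byte 1: 0xF2 = 11110010, payload 010 (3 bits).
Byte 2: 0xAE = 10101110 (10xxxxxx ✓), payload 101110.
Byte 3: 0x93 = 10010011 (10xxxxxx ✓), payload 010011.
Byte 4: 0xA1 = 10100001 (10xxxxxx ✓), payload 100001.
Concatenate: 010101110010011100001 = 0xAE4E1 (21 bits → U+AE4E1).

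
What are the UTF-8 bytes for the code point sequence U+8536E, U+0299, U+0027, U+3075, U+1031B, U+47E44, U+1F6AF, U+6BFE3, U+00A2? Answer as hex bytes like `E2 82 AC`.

F2 85 8D AE CA 99 27 E3 81 B5 F0 90 8C 9B F1 87 B9 84 F0 9F 9A AF F1 AB BF A3 C2 A2

U+8536E: 4-byte form → F2 85 8D AE.
U+0299: 2-byte form → CA 99.
U+0027: 1-byte form → 27.
U+3075: 3-byte form → E3 81 B5.
U+1031B: 4-byte form → F0 90 8C 9B.
U+47E44: 4-byte form → F1 87 B9 84.
U+1F6AF: 4-byte form → F0 9F 9A AF.
U+6BFE3: 4-byte form → F1 AB BF A3.
U+00A2: 2-byte form → C2 A2.
Concatenated (28 bytes): F2 85 8D AE CA 99 27 E3 81 B5 F0 90 8C 9B F1 87 B9 84 F0 9F 9A AF F1 AB BF A3 C2 A2.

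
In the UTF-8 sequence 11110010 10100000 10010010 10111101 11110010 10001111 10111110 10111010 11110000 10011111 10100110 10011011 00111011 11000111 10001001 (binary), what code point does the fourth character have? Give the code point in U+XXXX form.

Offset 0: leading byte 0xF2 = 11110010 → 4-byte char #1 = F2 A0 92 BD.
Offset 4: leading byte 0xF2 = 11110010 → 4-byte char #2 = F2 8F BE BA.
Offset 8: leading byte 0xF0 = 11110000 → 4-byte char #3 = F0 9F A6 9B.
Offset 12: leading byte 0x3B = 00111011 → 1-byte char #4 = 3B.
Leading byte 0x3B = 00111011 matches 0xxxxxxx → 1-byte sequence.
Byte 1: 0x3B = 00111011, payload 0111011 (7 bits).
Concatenate: 0111011 = 0x3B (7 bits → U+003B).

U+003B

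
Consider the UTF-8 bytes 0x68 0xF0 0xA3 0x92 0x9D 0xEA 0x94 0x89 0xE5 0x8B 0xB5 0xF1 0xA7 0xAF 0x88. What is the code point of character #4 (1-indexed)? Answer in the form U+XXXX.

U+52F5

Offset 0: leading byte 0x68 = 01101000 → 1-byte char #1 = 68.
Offset 1: leading byte 0xF0 = 11110000 → 4-byte char #2 = F0 A3 92 9D.
Offset 5: leading byte 0xEA = 11101010 → 3-byte char #3 = EA 94 89.
Offset 8: leading byte 0xE5 = 11100101 → 3-byte char #4 = E5 8B B5.
Leading byte 0xE5 = 11100101 matches 1110xxxx → 3-byte sequence.
Byte 1: 0xE5 = 11100101, payload 0101 (4 bits).
Byte 2: 0x8B = 10001011 (10xxxxxx ✓), payload 001011.
Byte 3: 0xB5 = 10110101 (10xxxxxx ✓), payload 110101.
Concatenate: 0101001011110101 = 0x52F5 (16 bits → U+52F5).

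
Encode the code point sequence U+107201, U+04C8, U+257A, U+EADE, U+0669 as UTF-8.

U+107201: 4-byte form → F4 87 88 81.
U+04C8: 2-byte form → D3 88.
U+257A: 3-byte form → E2 95 BA.
U+EADE: 3-byte form → EE AB 9E.
U+0669: 2-byte form → D9 A9.
Concatenated (14 bytes): F4 87 88 81 D3 88 E2 95 BA EE AB 9E D9 A9.

F4 87 88 81 D3 88 E2 95 BA EE AB 9E D9 A9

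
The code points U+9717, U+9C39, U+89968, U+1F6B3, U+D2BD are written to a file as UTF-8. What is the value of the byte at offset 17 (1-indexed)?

0xBD

1-indexed offset 17 is 0-indexed offset 16.
U+9717 → 3-byte form E9 9C 97 at offsets 0–2.
U+9C39 → 3-byte form E9 B0 B9 at offsets 3–5.
U+89968 → 4-byte form F2 89 A5 A8 at offsets 6–9.
U+1F6B3 → 4-byte form F0 9F 9A B3 at offsets 10–13.
U+D2BD → 3-byte form ED 8A BD at offsets 14–16.
Offset 16 falls in char 5's range; it's byte 3 of ED 8A BD = 0xBD.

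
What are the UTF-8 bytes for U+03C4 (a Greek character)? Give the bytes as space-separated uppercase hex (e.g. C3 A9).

U+03C4 = 0x3C4 = 964 decimal. In range U+0080–U+07FF → 2-byte form: 110xxxxx 10xxxxxx.
Binary (11 bits): 01111000100.
Split 5+6: 01111 | 000100.
Byte 1: 11001111 = 0xCF.
Byte 2: 10000100 = 0x84.

CF 84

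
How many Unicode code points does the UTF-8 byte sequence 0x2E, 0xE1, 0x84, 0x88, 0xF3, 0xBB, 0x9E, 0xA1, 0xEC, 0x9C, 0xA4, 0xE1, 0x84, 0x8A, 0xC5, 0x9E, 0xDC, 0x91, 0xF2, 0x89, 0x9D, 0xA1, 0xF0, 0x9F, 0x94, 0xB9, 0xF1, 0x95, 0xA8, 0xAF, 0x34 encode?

11

Byte at offset 0: 0x2E = 00101110 → 1-byte char (#1). Advance 1.
Byte at offset 1: 0xE1 = 11100001 → 3-byte char (#2). Advance 3.
Byte at offset 4: 0xF3 = 11110011 → 4-byte char (#3). Advance 4.
Byte at offset 8: 0xEC = 11101100 → 3-byte char (#4). Advance 3.
Byte at offset 11: 0xE1 = 11100001 → 3-byte char (#5). Advance 3.
Byte at offset 14: 0xC5 = 11000101 → 2-byte char (#6). Advance 2.
Byte at offset 16: 0xDC = 11011100 → 2-byte char (#7). Advance 2.
Byte at offset 18: 0xF2 = 11110010 → 4-byte char (#8). Advance 4.
Byte at offset 22: 0xF0 = 11110000 → 4-byte char (#9). Advance 4.
Byte at offset 26: 0xF1 = 11110001 → 4-byte char (#10). Advance 4.
Byte at offset 30: 0x34 = 00110100 → 1-byte char (#11). Advance 1.
Reached end at offset 31 after 11 code points.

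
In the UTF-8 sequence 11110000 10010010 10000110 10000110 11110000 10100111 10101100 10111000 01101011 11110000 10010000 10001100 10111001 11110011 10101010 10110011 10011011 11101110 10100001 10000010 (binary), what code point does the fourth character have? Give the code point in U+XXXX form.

U+10339

Offset 0: leading byte 0xF0 = 11110000 → 4-byte char #1 = F0 92 86 86.
Offset 4: leading byte 0xF0 = 11110000 → 4-byte char #2 = F0 A7 AC B8.
Offset 8: leading byte 0x6B = 01101011 → 1-byte char #3 = 6B.
Offset 9: leading byte 0xF0 = 11110000 → 4-byte char #4 = F0 90 8C B9.
Leading byte 0xF0 = 11110000 matches 11110xxx → 4-byte sequence.
Byte 1: 0xF0 = 11110000, payload 000 (3 bits).
Byte 2: 0x90 = 10010000 (10xxxxxx ✓), payload 010000.
Byte 3: 0x8C = 10001100 (10xxxxxx ✓), payload 001100.
Byte 4: 0xB9 = 10111001 (10xxxxxx ✓), payload 111001.
Concatenate: 000010000001100111001 = 0x10339 (21 bits → U+10339).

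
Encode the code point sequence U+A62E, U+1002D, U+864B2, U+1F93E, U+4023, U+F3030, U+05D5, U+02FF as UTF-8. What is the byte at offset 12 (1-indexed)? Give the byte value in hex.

0xF0

1-indexed offset 12 is 0-indexed offset 11.
U+A62E → 3-byte form EA 98 AE at offsets 0–2.
U+1002D → 4-byte form F0 90 80 AD at offsets 3–6.
U+864B2 → 4-byte form F2 86 92 B2 at offsets 7–10.
U+1F93E → 4-byte form F0 9F A4 BE at offsets 11–14.
Offset 11 falls in char 4's range; it's byte 1 of F0 9F A4 BE = 0xF0.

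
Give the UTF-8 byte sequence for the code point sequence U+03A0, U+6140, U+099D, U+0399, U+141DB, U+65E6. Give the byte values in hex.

U+03A0: 2-byte form → CE A0.
U+6140: 3-byte form → E6 85 80.
U+099D: 3-byte form → E0 A6 9D.
U+0399: 2-byte form → CE 99.
U+141DB: 4-byte form → F0 94 87 9B.
U+65E6: 3-byte form → E6 97 A6.
Concatenated (17 bytes): CE A0 E6 85 80 E0 A6 9D CE 99 F0 94 87 9B E6 97 A6.

CE A0 E6 85 80 E0 A6 9D CE 99 F0 94 87 9B E6 97 A6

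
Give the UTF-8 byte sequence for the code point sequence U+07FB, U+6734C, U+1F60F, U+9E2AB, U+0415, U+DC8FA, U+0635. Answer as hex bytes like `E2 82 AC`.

DF BB F1 A7 8D 8C F0 9F 98 8F F2 9E 8A AB D0 95 F3 9C A3 BA D8 B5

U+07FB: 2-byte form → DF BB.
U+6734C: 4-byte form → F1 A7 8D 8C.
U+1F60F: 4-byte form → F0 9F 98 8F.
U+9E2AB: 4-byte form → F2 9E 8A AB.
U+0415: 2-byte form → D0 95.
U+DC8FA: 4-byte form → F3 9C A3 BA.
U+0635: 2-byte form → D8 B5.
Concatenated (22 bytes): DF BB F1 A7 8D 8C F0 9F 98 8F F2 9E 8A AB D0 95 F3 9C A3 BA D8 B5.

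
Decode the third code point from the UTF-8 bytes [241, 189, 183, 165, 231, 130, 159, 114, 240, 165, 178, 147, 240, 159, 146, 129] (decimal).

Offset 0: leading byte 0xF1 = 11110001 → 4-byte char #1 = F1 BD B7 A5.
Offset 4: leading byte 0xE7 = 11100111 → 3-byte char #2 = E7 82 9F.
Offset 7: leading byte 0x72 = 01110010 → 1-byte char #3 = 72.
Leading byte 0x72 = 01110010 matches 0xxxxxxx → 1-byte sequence.
Byte 1: 0x72 = 01110010, payload 1110010 (7 bits).
Concatenate: 1110010 = 0x72 (7 bits → U+0072).

U+0072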